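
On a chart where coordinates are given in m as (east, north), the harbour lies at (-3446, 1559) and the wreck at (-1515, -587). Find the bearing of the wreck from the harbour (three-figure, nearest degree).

Δeast = -1515 − -3446 = 1931.00; Δnorth = -587 − 1559 = -2146.00.
Bearing = atan2(Δeast, Δnorth) mod 360° = 138.02° ≈ 138°.

138°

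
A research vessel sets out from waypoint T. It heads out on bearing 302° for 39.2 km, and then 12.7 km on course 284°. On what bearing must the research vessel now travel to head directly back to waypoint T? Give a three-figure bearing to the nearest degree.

Leg 1 (302°, 39.2 km): east 39.2 sin 302° = -33.24, north 39.2 cos 302° = 20.77
Leg 2 (284°, 12.7 km): east 12.7 sin 284° = -12.32, north 12.7 cos 284° = 3.07
Net displacement: -45.57 east, 23.85 north. Direction back to start is (45.57, -23.85): bearing = atan2(45.57, -23.85) mod 360° = 117.62° ≈ 118°.

118°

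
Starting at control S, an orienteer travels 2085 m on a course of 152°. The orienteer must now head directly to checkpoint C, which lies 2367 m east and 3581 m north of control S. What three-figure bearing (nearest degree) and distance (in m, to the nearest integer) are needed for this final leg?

014°, 5597 m

Leg 1 (152°, 2085 m): east 2085 sin 152° = 978.85, north 2085 cos 152° = -1840.95
Current position: (978.85, -1840.95). Target: (2367, 3581). Remaining: Δeast = 1388.15, Δnorth = 5421.95.
Bearing = atan2(1388.15, 5421.95) mod 360° = 14.36°; distance = √((1388.15)² + (5421.95)²) = 5596.826 m.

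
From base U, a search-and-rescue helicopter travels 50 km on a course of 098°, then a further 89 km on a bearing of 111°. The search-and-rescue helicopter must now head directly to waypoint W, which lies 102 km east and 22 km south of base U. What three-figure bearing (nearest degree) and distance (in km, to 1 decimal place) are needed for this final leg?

Leg 1 (098°, 50 km): east 50 sin 98° = 49.51, north 50 cos 98° = -6.96
Leg 2 (111°, 89 km): east 89 sin 111° = 83.09, north 89 cos 111° = -31.89
Current position: (132.60, -38.85). Target: (102, -22). Remaining: Δeast = -30.60, Δnorth = 16.85.
Bearing = atan2(-30.60, 16.85) mod 360° = 298.84°; distance = √((-30.60)² + (16.85)²) = 34.936 km.

299°, 34.9 km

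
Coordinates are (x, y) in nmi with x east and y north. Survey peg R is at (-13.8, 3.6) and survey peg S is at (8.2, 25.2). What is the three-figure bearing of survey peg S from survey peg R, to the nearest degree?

046°

Δeast = 8.2 − -13.8 = 22.00; Δnorth = 25.2 − 3.6 = 21.60.
Bearing = atan2(Δeast, Δnorth) mod 360° = 45.53° ≈ 046°.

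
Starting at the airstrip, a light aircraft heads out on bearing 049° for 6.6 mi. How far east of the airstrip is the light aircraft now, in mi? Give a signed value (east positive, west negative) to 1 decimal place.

5.0 mi

Leg 1 (049°, 6.6 mi): east 6.6 sin 49° = 4.98, north 6.6 cos 49° = 4.33
Net east component: 4.98 mi.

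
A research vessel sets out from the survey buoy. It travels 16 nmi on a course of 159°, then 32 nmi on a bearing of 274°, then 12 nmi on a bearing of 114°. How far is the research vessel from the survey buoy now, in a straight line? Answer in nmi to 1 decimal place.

23.3 nmi

Leg 1 (159°, 16 nmi): east 16 sin 159° = 5.73, north 16 cos 159° = -14.94
Leg 2 (274°, 32 nmi): east 32 sin 274° = -31.92, north 32 cos 274° = 2.23
Leg 3 (114°, 12 nmi): east 12 sin 114° = 10.96, north 12 cos 114° = -4.88
Net: -15.23 east, -17.59 north. Distance = √((-15.23)² + (-17.59)²) = 23.261 nmi.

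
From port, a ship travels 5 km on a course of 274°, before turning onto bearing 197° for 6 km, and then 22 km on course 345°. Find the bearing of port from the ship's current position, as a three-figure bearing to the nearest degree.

142°

Leg 1 (274°, 5 km): east 5 sin 274° = -4.99, north 5 cos 274° = 0.35
Leg 2 (197°, 6 km): east 6 sin 197° = -1.75, north 6 cos 197° = -5.74
Leg 3 (345°, 22 km): east 22 sin 345° = -5.69, north 22 cos 345° = 21.25
Net displacement: -12.44 east, 15.86 north. Direction back to start is (12.44, -15.86): bearing = atan2(12.44, -15.86) mod 360° = 141.90° ≈ 142°.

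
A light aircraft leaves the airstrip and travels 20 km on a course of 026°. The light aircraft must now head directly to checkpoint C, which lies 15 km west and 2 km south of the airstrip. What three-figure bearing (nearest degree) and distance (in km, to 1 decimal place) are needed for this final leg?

230°, 31.0 km

Leg 1 (026°, 20 km): east 20 sin 26° = 8.77, north 20 cos 26° = 17.98
Current position: (8.77, 17.98). Target: (-15, -2). Remaining: Δeast = -23.77, Δnorth = -19.98.
Bearing = atan2(-23.77, -19.98) mod 360° = 229.95°; distance = √((-23.77)² + (-19.98)²) = 31.047 km.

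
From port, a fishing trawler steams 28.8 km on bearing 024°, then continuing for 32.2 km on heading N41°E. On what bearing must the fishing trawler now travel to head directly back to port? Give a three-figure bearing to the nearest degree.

Leg 1 (024°, 28.8 km): east 28.8 sin 24° = 11.71, north 28.8 cos 24° = 26.31
Leg 2 (N41°E, 32.2 km): east 32.2 sin 41° = 21.13, north 32.2 cos 41° = 24.30
Net displacement: 32.84 east, 50.61 north. Direction back to start is (-32.84, -50.61): bearing = atan2(-32.84, -50.61) mod 360° = 212.98° ≈ 213°.

213°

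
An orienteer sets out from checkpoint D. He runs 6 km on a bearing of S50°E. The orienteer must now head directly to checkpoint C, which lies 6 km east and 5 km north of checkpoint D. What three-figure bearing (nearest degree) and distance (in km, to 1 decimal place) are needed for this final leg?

Leg 1 (S50°E, 6 km): east 6 sin 130° = 4.60, north 6 cos 130° = -3.86
Current position: (4.60, -3.86). Target: (6, 5). Remaining: Δeast = 1.40, Δnorth = 8.86.
Bearing = atan2(1.40, 8.86) mod 360° = 9.01°; distance = √((1.40)² + (8.86)²) = 8.967 km.

009°, 9.0 km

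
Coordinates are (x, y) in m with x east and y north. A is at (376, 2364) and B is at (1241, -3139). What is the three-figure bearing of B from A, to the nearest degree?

171°

Δeast = 1241 − 376 = 865.00; Δnorth = -3139 − 2364 = -5503.00.
Bearing = atan2(Δeast, Δnorth) mod 360° = 171.07° ≈ 171°.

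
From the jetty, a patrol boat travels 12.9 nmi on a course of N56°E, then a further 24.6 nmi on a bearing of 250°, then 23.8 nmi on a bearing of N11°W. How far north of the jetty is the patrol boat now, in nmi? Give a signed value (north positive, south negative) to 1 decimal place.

22.2 nmi

Leg 1 (N56°E, 12.9 nmi): east 12.9 sin 56° = 10.69, north 12.9 cos 56° = 7.21
Leg 2 (250°, 24.6 nmi): east 24.6 sin 250° = -23.12, north 24.6 cos 250° = -8.41
Leg 3 (N11°W, 23.8 nmi): east 23.8 sin 349° = -4.54, north 23.8 cos 349° = 23.36
Net north component: 22.16 nmi.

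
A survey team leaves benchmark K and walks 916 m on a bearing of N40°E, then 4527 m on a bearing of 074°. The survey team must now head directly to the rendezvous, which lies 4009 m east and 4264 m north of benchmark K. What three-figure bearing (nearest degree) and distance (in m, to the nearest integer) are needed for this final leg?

Leg 1 (N40°E, 916 m): east 916 sin 40° = 588.79, north 916 cos 40° = 701.70
Leg 2 (074°, 4527 m): east 4527 sin 74° = 4351.63, north 4527 cos 74° = 1247.81
Current position: (4940.43, 1949.51). Target: (4009, 4264). Remaining: Δeast = -931.43, Δnorth = 2314.49.
Bearing = atan2(-931.43, 2314.49) mod 360° = 338.08°; distance = √((-931.43)² + (2314.49)²) = 2494.881 m.

338°, 2495 m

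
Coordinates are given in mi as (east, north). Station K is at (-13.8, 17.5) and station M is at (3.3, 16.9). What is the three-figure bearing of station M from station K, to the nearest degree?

092°

Δeast = 3.3 − -13.8 = 17.10; Δnorth = 16.9 − 17.5 = -0.60.
Bearing = atan2(Δeast, Δnorth) mod 360° = 92.01° ≈ 092°.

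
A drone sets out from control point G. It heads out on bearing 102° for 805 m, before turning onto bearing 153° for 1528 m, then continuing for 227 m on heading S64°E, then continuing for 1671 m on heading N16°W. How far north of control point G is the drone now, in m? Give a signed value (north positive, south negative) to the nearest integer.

Leg 1 (102°, 805 m): east 805 sin 102° = 787.41, north 805 cos 102° = -167.37
Leg 2 (153°, 1528 m): east 1528 sin 153° = 693.70, north 1528 cos 153° = -1361.46
Leg 3 (S64°E, 227 m): east 227 sin 116° = 204.03, north 227 cos 116° = -99.51
Leg 4 (N16°W, 1671 m): east 1671 sin 344° = -460.59, north 1671 cos 344° = 1606.27
Net north component: -22.07 m.

-22 m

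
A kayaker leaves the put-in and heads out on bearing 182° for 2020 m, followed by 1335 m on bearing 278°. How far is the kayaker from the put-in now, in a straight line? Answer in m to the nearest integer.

Leg 1 (182°, 2020 m): east 2020 sin 182° = -70.50, north 2020 cos 182° = -2018.77
Leg 2 (278°, 1335 m): east 1335 sin 278° = -1322.01, north 1335 cos 278° = 185.80
Net: -1392.50 east, -1832.97 north. Distance = √((-1392.50)² + (-1832.97)²) = 2301.926 m.

2302 m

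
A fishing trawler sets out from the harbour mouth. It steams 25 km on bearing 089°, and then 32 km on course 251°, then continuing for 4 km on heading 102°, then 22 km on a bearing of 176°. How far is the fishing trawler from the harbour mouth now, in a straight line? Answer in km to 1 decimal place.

32.8 km

Leg 1 (089°, 25 km): east 25 sin 89° = 25.00, north 25 cos 89° = 0.44
Leg 2 (251°, 32 km): east 32 sin 251° = -30.26, north 32 cos 251° = -10.42
Leg 3 (102°, 4 km): east 4 sin 102° = 3.91, north 4 cos 102° = -0.83
Leg 4 (176°, 22 km): east 22 sin 176° = 1.53, north 22 cos 176° = -21.95
Net: 0.19 east, -32.76 north. Distance = √((0.19)² + (-32.76)²) = 32.760 km.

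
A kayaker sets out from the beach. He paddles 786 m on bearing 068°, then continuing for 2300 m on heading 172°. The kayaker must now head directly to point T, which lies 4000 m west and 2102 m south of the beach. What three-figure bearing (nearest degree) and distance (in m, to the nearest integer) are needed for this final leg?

269°, 5050 m

Leg 1 (068°, 786 m): east 786 sin 68° = 728.77, north 786 cos 68° = 294.44
Leg 2 (172°, 2300 m): east 2300 sin 172° = 320.10, north 2300 cos 172° = -2277.62
Current position: (1048.86, -1983.18). Target: (-4000, -2102). Remaining: Δeast = -5048.86, Δnorth = -118.82.
Bearing = atan2(-5048.86, -118.82) mod 360° = 268.65°; distance = √((-5048.86)² + (-118.82)²) = 5050.263 m.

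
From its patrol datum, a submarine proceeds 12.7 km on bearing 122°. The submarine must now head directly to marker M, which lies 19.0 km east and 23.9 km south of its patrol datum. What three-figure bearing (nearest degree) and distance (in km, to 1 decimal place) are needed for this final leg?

154°, 19.0 km

Leg 1 (122°, 12.7 km): east 12.7 sin 122° = 10.77, north 12.7 cos 122° = -6.73
Current position: (10.77, -6.73). Target: (19.0, -23.9). Remaining: Δeast = 8.23, Δnorth = -17.17.
Bearing = atan2(8.23, -17.17) mod 360° = 154.39°; distance = √((8.23)² + (-17.17)²) = 19.040 km.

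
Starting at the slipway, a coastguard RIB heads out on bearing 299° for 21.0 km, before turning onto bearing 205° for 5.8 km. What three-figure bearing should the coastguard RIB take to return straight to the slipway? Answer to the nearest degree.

103°

Leg 1 (299°, 21.0 km): east 21.0 sin 299° = -18.37, north 21.0 cos 299° = 10.18
Leg 2 (205°, 5.8 km): east 5.8 sin 205° = -2.45, north 5.8 cos 205° = -5.26
Net displacement: -20.82 east, 4.92 north. Direction back to start is (20.82, -4.92): bearing = atan2(20.82, -4.92) mod 360° = 103.31° ≈ 103°.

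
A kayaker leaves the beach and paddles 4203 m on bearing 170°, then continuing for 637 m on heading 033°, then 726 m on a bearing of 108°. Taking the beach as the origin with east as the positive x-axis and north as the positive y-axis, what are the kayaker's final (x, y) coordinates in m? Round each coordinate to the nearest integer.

(1767, -3829)

Leg 1 (170°, 4203 m): east 4203 sin 170° = 729.84, north 4203 cos 170° = -4139.15
Leg 2 (033°, 637 m): east 637 sin 33° = 346.94, north 637 cos 33° = 534.23
Leg 3 (108°, 726 m): east 726 sin 108° = 690.47, north 726 cos 108° = -224.35
Summing: 1767.25 m east, -3829.26 m north → (1767, -3829).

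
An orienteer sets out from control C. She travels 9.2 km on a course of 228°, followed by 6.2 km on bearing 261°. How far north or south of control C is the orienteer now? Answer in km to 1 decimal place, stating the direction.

7.1 km south

Leg 1 (228°, 9.2 km): east 9.2 sin 228° = -6.84, north 9.2 cos 228° = -6.16
Leg 2 (261°, 6.2 km): east 6.2 sin 261° = -6.12, north 6.2 cos 261° = -0.97
Net north component: -7.13 km.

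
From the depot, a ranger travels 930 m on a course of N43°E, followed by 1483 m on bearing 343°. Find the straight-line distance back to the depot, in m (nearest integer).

2108 m

Leg 1 (N43°E, 930 m): east 930 sin 43° = 634.26, north 930 cos 43° = 680.16
Leg 2 (343°, 1483 m): east 1483 sin 343° = -433.59, north 1483 cos 343° = 1418.20
Net: 200.67 east, 2098.36 north. Distance = √((200.67)² + (2098.36)²) = 2107.932 m.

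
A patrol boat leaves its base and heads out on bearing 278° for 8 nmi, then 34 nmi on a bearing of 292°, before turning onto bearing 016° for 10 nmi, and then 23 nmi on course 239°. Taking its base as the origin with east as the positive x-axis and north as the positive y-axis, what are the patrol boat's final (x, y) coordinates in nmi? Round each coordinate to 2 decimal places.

Leg 1 (278°, 8 nmi): east 8 sin 278° = -7.92, north 8 cos 278° = 1.11
Leg 2 (292°, 34 nmi): east 34 sin 292° = -31.52, north 34 cos 292° = 12.74
Leg 3 (016°, 10 nmi): east 10 sin 16° = 2.76, north 10 cos 16° = 9.61
Leg 4 (239°, 23 nmi): east 23 sin 239° = -19.71, north 23 cos 239° = -11.85
Summing: -56.40 nmi east, 11.62 nmi north → (-56.40, 11.62).

(-56.40, 11.62)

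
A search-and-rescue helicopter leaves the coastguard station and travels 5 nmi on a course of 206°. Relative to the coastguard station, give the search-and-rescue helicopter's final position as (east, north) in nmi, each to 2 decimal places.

(-2.19, -4.49)

Leg 1 (206°, 5 nmi): east 5 sin 206° = -2.19, north 5 cos 206° = -4.49
Summing: -2.19 nmi east, -4.49 nmi north → (-2.19, -4.49).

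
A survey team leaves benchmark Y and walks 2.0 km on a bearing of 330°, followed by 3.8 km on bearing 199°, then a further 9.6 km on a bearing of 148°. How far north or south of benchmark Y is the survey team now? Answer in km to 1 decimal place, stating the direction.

Leg 1 (330°, 2.0 km): east 2.0 sin 330° = -1.00, north 2.0 cos 330° = 1.73
Leg 2 (199°, 3.8 km): east 3.8 sin 199° = -1.24, north 3.8 cos 199° = -3.59
Leg 3 (148°, 9.6 km): east 9.6 sin 148° = 5.09, north 9.6 cos 148° = -8.14
Net north component: -10.00 km.

10.0 km south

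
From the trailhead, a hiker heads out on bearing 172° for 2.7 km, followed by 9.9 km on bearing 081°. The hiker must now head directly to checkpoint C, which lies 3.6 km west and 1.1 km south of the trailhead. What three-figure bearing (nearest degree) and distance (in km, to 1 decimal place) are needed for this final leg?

270°, 13.8 km

Leg 1 (172°, 2.7 km): east 2.7 sin 172° = 0.38, north 2.7 cos 172° = -2.67
Leg 2 (081°, 9.9 km): east 9.9 sin 81° = 9.78, north 9.9 cos 81° = 1.55
Current position: (10.15, -1.13). Target: (-3.6, -1.1). Remaining: Δeast = -13.75, Δnorth = 0.03.
Bearing = atan2(-13.75, 0.03) mod 360° = 270.10°; distance = √((-13.75)² + (0.03)²) = 13.754 km.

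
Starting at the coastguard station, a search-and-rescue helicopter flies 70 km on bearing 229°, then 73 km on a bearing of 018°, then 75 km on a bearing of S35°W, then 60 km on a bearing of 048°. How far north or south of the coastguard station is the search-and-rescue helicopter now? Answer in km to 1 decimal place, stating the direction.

Leg 1 (229°, 70 km): east 70 sin 229° = -52.83, north 70 cos 229° = -45.92
Leg 2 (018°, 73 km): east 73 sin 18° = 22.56, north 73 cos 18° = 69.43
Leg 3 (S35°W, 75 km): east 75 sin 215° = -43.02, north 75 cos 215° = -61.44
Leg 4 (048°, 60 km): east 60 sin 48° = 44.59, north 60 cos 48° = 40.15
Net north component: 2.21 km.

2.2 km north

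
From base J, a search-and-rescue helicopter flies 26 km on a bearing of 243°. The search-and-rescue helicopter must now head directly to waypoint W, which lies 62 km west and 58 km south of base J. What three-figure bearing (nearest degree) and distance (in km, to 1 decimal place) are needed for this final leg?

Leg 1 (243°, 26 km): east 26 sin 243° = -23.17, north 26 cos 243° = -11.80
Current position: (-23.17, -11.80). Target: (-62, -58). Remaining: Δeast = -38.83, Δnorth = -46.20.
Bearing = atan2(-38.83, -46.20) mod 360° = 220.05°; distance = √((-38.83)² + (-46.20)²) = 60.350 km.

220°, 60.4 km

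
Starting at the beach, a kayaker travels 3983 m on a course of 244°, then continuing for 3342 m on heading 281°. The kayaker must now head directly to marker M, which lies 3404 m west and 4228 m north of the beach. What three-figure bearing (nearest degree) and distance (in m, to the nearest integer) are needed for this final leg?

033°, 6358 m

Leg 1 (244°, 3983 m): east 3983 sin 244° = -3579.90, north 3983 cos 244° = -1746.03
Leg 2 (281°, 3342 m): east 3342 sin 281° = -3280.60, north 3342 cos 281° = 637.68
Current position: (-6860.49, -1108.35). Target: (-3404, 4228). Remaining: Δeast = 3456.49, Δnorth = 5336.35.
Bearing = atan2(3456.49, 5336.35) mod 360° = 32.93°; distance = √((3456.49)² + (5336.35)²) = 6357.985 m.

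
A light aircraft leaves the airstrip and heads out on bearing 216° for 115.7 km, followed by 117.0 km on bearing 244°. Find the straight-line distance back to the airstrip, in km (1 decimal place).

Leg 1 (216°, 115.7 km): east 115.7 sin 216° = -68.01, north 115.7 cos 216° = -93.60
Leg 2 (244°, 117.0 km): east 117.0 sin 244° = -105.16, north 117.0 cos 244° = -51.29
Net: -173.17 east, -144.89 north. Distance = √((-173.17)² + (-144.89)²) = 225.788 km.

225.8 km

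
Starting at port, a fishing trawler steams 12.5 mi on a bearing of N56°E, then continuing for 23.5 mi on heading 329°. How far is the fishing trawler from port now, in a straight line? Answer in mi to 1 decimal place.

Leg 1 (N56°E, 12.5 mi): east 12.5 sin 56° = 10.36, north 12.5 cos 56° = 6.99
Leg 2 (329°, 23.5 mi): east 23.5 sin 329° = -12.10, north 23.5 cos 329° = 20.14
Net: -1.74 east, 27.13 north. Distance = √((-1.74)² + (27.13)²) = 27.189 mi.

27.2 mi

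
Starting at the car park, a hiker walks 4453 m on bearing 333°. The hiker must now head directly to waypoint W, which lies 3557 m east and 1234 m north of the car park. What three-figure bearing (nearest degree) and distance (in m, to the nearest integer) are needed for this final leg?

Leg 1 (333°, 4453 m): east 4453 sin 333° = -2021.62, north 4453 cos 333° = 3967.65
Current position: (-2021.62, 3967.65). Target: (3557, 1234). Remaining: Δeast = 5578.62, Δnorth = -2733.65.
Bearing = atan2(5578.62, -2733.65) mod 360° = 116.11°; distance = √((5578.62)² + (-2733.65)²) = 6212.395 m.

116°, 6212 m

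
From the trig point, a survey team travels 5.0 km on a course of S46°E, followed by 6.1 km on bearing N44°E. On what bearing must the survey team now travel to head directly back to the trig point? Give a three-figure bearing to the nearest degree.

Leg 1 (S46°E, 5.0 km): east 5.0 sin 134° = 3.60, north 5.0 cos 134° = -3.47
Leg 2 (N44°E, 6.1 km): east 6.1 sin 44° = 4.24, north 6.1 cos 44° = 4.39
Net displacement: 7.83 east, 0.91 north. Direction back to start is (-7.83, -0.91): bearing = atan2(-7.83, -0.91) mod 360° = 263.34° ≈ 263°.

263°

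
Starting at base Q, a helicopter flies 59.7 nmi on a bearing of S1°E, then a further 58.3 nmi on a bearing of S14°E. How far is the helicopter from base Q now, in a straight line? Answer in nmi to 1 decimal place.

117.2 nmi

Leg 1 (S1°E, 59.7 nmi): east 59.7 sin 179° = 1.04, north 59.7 cos 179° = -59.69
Leg 2 (S14°E, 58.3 nmi): east 58.3 sin 166° = 14.10, north 58.3 cos 166° = -56.57
Net: 15.15 east, -116.26 north. Distance = √((15.15)² + (-116.26)²) = 117.242 nmi.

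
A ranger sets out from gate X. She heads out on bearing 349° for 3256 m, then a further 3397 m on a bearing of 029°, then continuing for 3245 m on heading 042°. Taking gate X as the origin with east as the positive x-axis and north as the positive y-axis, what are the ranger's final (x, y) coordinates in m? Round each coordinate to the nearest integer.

Leg 1 (349°, 3256 m): east 3256 sin 349° = -621.27, north 3256 cos 349° = 3196.18
Leg 2 (029°, 3397 m): east 3397 sin 29° = 1646.90, north 3397 cos 29° = 2971.08
Leg 3 (042°, 3245 m): east 3245 sin 42° = 2171.33, north 3245 cos 42° = 2411.50
Summing: 3196.95 m east, 8578.77 m north → (3197, 8579).

(3197, 8579)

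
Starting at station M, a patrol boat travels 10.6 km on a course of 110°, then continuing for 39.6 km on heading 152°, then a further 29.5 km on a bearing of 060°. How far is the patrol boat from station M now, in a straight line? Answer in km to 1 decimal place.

59.1 km

Leg 1 (110°, 10.6 km): east 10.6 sin 110° = 9.96, north 10.6 cos 110° = -3.63
Leg 2 (152°, 39.6 km): east 39.6 sin 152° = 18.59, north 39.6 cos 152° = -34.96
Leg 3 (060°, 29.5 km): east 29.5 sin 60° = 25.55, north 29.5 cos 60° = 14.75
Net: 54.10 east, -23.84 north. Distance = √((54.10)² + (-23.84)²) = 59.119 km.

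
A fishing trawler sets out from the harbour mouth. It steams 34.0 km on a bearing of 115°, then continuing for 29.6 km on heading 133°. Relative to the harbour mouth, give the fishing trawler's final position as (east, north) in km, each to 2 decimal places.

(52.46, -34.56)

Leg 1 (115°, 34.0 km): east 34.0 sin 115° = 30.81, north 34.0 cos 115° = -14.37
Leg 2 (133°, 29.6 km): east 29.6 sin 133° = 21.65, north 29.6 cos 133° = -20.19
Summing: 52.46 km east, -34.56 km north → (52.46, -34.56).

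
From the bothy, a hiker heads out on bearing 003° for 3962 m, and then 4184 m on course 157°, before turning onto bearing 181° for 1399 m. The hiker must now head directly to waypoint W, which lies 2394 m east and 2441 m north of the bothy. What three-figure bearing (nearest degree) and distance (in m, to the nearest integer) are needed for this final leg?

009°, 3779 m

Leg 1 (003°, 3962 m): east 3962 sin 3° = 207.36, north 3962 cos 3° = 3956.57
Leg 2 (157°, 4184 m): east 4184 sin 157° = 1634.82, north 4184 cos 157° = -3851.39
Leg 3 (181°, 1399 m): east 1399 sin 181° = -24.42, north 1399 cos 181° = -1398.79
Current position: (1817.76, -1293.61). Target: (2394, 2441). Remaining: Δeast = 576.24, Δnorth = 3734.61.
Bearing = atan2(576.24, 3734.61) mod 360° = 8.77°; distance = √((576.24)² + (3734.61)²) = 3778.804 m.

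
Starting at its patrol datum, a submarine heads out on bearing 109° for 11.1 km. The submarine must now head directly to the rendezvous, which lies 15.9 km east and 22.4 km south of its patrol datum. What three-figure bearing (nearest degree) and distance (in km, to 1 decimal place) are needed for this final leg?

164°, 19.5 km

Leg 1 (109°, 11.1 km): east 11.1 sin 109° = 10.50, north 11.1 cos 109° = -3.61
Current position: (10.50, -3.61). Target: (15.9, -22.4). Remaining: Δeast = 5.40, Δnorth = -18.79.
Bearing = atan2(5.40, -18.79) mod 360° = 163.95°; distance = √((5.40)² + (-18.79)²) = 19.548 km.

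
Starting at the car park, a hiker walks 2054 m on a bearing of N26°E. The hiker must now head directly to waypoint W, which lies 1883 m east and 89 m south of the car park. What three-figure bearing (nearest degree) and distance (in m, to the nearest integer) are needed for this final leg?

Leg 1 (N26°E, 2054 m): east 2054 sin 26° = 900.41, north 2054 cos 26° = 1846.12
Current position: (900.41, 1846.12). Target: (1883, -89). Remaining: Δeast = 982.59, Δnorth = -1935.12.
Bearing = atan2(982.59, -1935.12) mod 360° = 153.08°; distance = √((982.59)² + (-1935.12)²) = 2170.294 m.

153°, 2170 m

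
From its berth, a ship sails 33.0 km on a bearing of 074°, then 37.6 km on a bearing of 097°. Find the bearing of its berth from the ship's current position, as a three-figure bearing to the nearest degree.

266°

Leg 1 (074°, 33.0 km): east 33.0 sin 74° = 31.72, north 33.0 cos 74° = 9.10
Leg 2 (097°, 37.6 km): east 37.6 sin 97° = 37.32, north 37.6 cos 97° = -4.58
Net displacement: 69.04 east, 4.51 north. Direction back to start is (-69.04, -4.51): bearing = atan2(-69.04, -4.51) mod 360° = 266.26° ≈ 266°.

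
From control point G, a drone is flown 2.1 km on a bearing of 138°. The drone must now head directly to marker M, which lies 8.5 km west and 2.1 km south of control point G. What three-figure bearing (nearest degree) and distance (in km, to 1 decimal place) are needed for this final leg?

Leg 1 (138°, 2.1 km): east 2.1 sin 138° = 1.41, north 2.1 cos 138° = -1.56
Current position: (1.41, -1.56). Target: (-8.5, -2.1). Remaining: Δeast = -9.91, Δnorth = -0.54.
Bearing = atan2(-9.91, -0.54) mod 360° = 266.88°; distance = √((-9.91)² + (-0.54)²) = 9.920 km.

267°, 9.9 km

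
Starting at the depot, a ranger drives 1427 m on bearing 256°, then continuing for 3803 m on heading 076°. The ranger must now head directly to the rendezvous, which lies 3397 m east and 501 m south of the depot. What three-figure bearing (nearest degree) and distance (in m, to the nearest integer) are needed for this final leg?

135°, 1533 m

Leg 1 (256°, 1427 m): east 1427 sin 256° = -1384.61, north 1427 cos 256° = -345.22
Leg 2 (076°, 3803 m): east 3803 sin 76° = 3690.03, north 3803 cos 76° = 920.03
Current position: (2305.42, 574.81). Target: (3397, -501). Remaining: Δeast = 1091.58, Δnorth = -1075.81.
Bearing = atan2(1091.58, -1075.81) mod 360° = 134.58°; distance = √((1091.58)² + (-1075.81)²) = 1532.612 m.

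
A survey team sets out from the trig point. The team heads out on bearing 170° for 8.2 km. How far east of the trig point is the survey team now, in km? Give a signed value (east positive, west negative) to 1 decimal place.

Leg 1 (170°, 8.2 km): east 8.2 sin 170° = 1.42, north 8.2 cos 170° = -8.08
Net east component: 1.42 km.

1.4 km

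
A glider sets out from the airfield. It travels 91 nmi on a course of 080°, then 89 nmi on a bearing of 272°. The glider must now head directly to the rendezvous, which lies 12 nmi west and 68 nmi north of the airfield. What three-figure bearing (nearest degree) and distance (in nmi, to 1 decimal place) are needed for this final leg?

Leg 1 (080°, 91 nmi): east 91 sin 80° = 89.62, north 91 cos 80° = 15.80
Leg 2 (272°, 89 nmi): east 89 sin 272° = -88.95, north 89 cos 272° = 3.11
Current position: (0.67, 18.91). Target: (-12, 68). Remaining: Δeast = -12.67, Δnorth = 49.09.
Bearing = atan2(-12.67, 49.09) mod 360° = 345.53°; distance = √((-12.67)² + (49.09)²) = 50.701 nmi.

346°, 50.7 nmi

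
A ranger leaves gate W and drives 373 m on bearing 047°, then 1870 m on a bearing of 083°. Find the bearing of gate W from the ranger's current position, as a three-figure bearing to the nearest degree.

Leg 1 (047°, 373 m): east 373 sin 47° = 272.79, north 373 cos 47° = 254.39
Leg 2 (083°, 1870 m): east 1870 sin 83° = 1856.06, north 1870 cos 83° = 227.90
Net displacement: 2128.86 east, 482.28 north. Direction back to start is (-2128.86, -482.28): bearing = atan2(-2128.86, -482.28) mod 360° = 257.24° ≈ 257°.

257°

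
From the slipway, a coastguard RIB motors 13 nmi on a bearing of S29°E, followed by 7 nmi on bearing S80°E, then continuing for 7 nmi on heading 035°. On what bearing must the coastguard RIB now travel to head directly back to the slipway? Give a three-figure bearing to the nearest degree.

292°

Leg 1 (S29°E, 13 nmi): east 13 sin 151° = 6.30, north 13 cos 151° = -11.37
Leg 2 (S80°E, 7 nmi): east 7 sin 100° = 6.89, north 7 cos 100° = -1.22
Leg 3 (035°, 7 nmi): east 7 sin 35° = 4.02, north 7 cos 35° = 5.73
Net displacement: 17.21 east, -6.85 north. Direction back to start is (-17.21, 6.85): bearing = atan2(-17.21, 6.85) mod 360° = 291.71° ≈ 292°.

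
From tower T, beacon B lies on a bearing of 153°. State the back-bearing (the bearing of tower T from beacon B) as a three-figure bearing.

333°

Back-bearing = 153° + 180° = 333°.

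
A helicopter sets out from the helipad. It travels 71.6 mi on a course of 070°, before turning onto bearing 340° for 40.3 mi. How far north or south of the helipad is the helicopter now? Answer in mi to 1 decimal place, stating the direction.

62.4 mi north

Leg 1 (070°, 71.6 mi): east 71.6 sin 70° = 67.28, north 71.6 cos 70° = 24.49
Leg 2 (340°, 40.3 mi): east 40.3 sin 340° = -13.78, north 40.3 cos 340° = 37.87
Net north component: 62.36 mi.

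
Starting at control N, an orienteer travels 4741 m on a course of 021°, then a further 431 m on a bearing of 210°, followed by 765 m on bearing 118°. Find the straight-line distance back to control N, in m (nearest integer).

4278 m

Leg 1 (021°, 4741 m): east 4741 sin 21° = 1699.02, north 4741 cos 21° = 4426.10
Leg 2 (210°, 431 m): east 431 sin 210° = -215.50, north 431 cos 210° = -373.26
Leg 3 (118°, 765 m): east 765 sin 118° = 675.45, north 765 cos 118° = -359.15
Net: 2158.98 east, 3693.70 north. Distance = √((2158.98)² + (3693.70)²) = 4278.390 m.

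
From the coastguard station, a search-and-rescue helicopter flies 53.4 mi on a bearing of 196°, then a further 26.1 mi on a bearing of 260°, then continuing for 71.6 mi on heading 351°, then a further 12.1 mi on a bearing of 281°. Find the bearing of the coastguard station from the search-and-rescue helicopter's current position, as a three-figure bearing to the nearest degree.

Leg 1 (196°, 53.4 mi): east 53.4 sin 196° = -14.72, north 53.4 cos 196° = -51.33
Leg 2 (260°, 26.1 mi): east 26.1 sin 260° = -25.70, north 26.1 cos 260° = -4.53
Leg 3 (351°, 71.6 mi): east 71.6 sin 351° = -11.20, north 71.6 cos 351° = 70.72
Leg 4 (281°, 12.1 mi): east 12.1 sin 281° = -11.88, north 12.1 cos 281° = 2.31
Net displacement: -63.50 east, 17.16 north. Direction back to start is (63.50, -17.16): bearing = atan2(63.50, -17.16) mod 360° = 105.13° ≈ 105°.

105°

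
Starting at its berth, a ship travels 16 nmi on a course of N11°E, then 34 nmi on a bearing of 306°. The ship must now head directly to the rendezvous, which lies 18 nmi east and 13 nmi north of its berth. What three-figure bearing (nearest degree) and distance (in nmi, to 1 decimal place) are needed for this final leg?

118°, 48.1 nmi

Leg 1 (N11°E, 16 nmi): east 16 sin 11° = 3.05, north 16 cos 11° = 15.71
Leg 2 (306°, 34 nmi): east 34 sin 306° = -27.51, north 34 cos 306° = 19.98
Current position: (-24.45, 35.69). Target: (18, 13). Remaining: Δeast = 42.45, Δnorth = -22.69.
Bearing = atan2(42.45, -22.69) mod 360° = 118.12°; distance = √((42.45)² + (-22.69)²) = 48.137 nmi.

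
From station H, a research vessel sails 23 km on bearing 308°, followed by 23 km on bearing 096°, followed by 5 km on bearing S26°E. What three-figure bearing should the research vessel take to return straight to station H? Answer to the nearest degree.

Leg 1 (308°, 23 km): east 23 sin 308° = -18.12, north 23 cos 308° = 14.16
Leg 2 (096°, 23 km): east 23 sin 96° = 22.87, north 23 cos 96° = -2.40
Leg 3 (S26°E, 5 km): east 5 sin 154° = 2.19, north 5 cos 154° = -4.49
Net displacement: 6.94 east, 7.26 north. Direction back to start is (-6.94, -7.26): bearing = atan2(-6.94, -7.26) mod 360° = 223.71° ≈ 224°.

224°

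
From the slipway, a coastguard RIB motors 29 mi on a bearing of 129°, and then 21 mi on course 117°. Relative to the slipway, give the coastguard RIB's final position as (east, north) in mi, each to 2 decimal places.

Leg 1 (129°, 29 mi): east 29 sin 129° = 22.54, north 29 cos 129° = -18.25
Leg 2 (117°, 21 mi): east 21 sin 117° = 18.71, north 21 cos 117° = -9.53
Summing: 41.25 mi east, -27.78 mi north → (41.25, -27.78).

(41.25, -27.78)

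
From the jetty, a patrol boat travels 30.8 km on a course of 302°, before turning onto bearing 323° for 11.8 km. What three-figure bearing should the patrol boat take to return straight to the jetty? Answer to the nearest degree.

128°

Leg 1 (302°, 30.8 km): east 30.8 sin 302° = -26.12, north 30.8 cos 302° = 16.32
Leg 2 (323°, 11.8 km): east 11.8 sin 323° = -7.10, north 11.8 cos 323° = 9.42
Net displacement: -33.22 east, 25.75 north. Direction back to start is (33.22, -25.75): bearing = atan2(33.22, -25.75) mod 360° = 127.77° ≈ 128°.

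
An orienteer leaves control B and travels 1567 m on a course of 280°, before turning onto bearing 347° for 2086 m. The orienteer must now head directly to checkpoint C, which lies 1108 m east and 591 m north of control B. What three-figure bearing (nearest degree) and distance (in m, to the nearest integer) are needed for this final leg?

119°, 3560 m

Leg 1 (280°, 1567 m): east 1567 sin 280° = -1543.19, north 1567 cos 280° = 272.11
Leg 2 (347°, 2086 m): east 2086 sin 347° = -469.25, north 2086 cos 347° = 2032.54
Current position: (-2012.44, 2304.64). Target: (1108, 591). Remaining: Δeast = 3120.44, Δnorth = -1713.64.
Bearing = atan2(3120.44, -1713.64) mod 360° = 118.77°; distance = √((3120.44)² + (-1713.64)²) = 3560.018 m.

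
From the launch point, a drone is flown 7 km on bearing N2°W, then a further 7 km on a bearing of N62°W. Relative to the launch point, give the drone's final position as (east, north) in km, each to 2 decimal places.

(-6.42, 10.28)

Leg 1 (N2°W, 7 km): east 7 sin 358° = -0.24, north 7 cos 358° = 7.00
Leg 2 (N62°W, 7 km): east 7 sin 298° = -6.18, north 7 cos 298° = 3.29
Summing: -6.42 km east, 10.28 km north → (-6.42, 10.28).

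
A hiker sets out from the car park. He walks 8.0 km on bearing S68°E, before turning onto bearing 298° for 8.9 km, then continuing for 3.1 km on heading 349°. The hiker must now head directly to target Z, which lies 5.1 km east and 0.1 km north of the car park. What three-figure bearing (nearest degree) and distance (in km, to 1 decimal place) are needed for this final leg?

Leg 1 (S68°E, 8.0 km): east 8.0 sin 112° = 7.42, north 8.0 cos 112° = -3.00
Leg 2 (298°, 8.9 km): east 8.9 sin 298° = -7.86, north 8.9 cos 298° = 4.18
Leg 3 (349°, 3.1 km): east 3.1 sin 349° = -0.59, north 3.1 cos 349° = 3.04
Current position: (-1.03, 4.22). Target: (5.1, 0.1). Remaining: Δeast = 6.13, Δnorth = -4.12.
Bearing = atan2(6.13, -4.12) mod 360° = 123.92°; distance = √((6.13)² + (-4.12)²) = 7.390 km.

124°, 7.4 km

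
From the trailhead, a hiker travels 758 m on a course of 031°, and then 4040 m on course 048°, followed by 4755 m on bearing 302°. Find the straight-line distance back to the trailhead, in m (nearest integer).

Leg 1 (031°, 758 m): east 758 sin 31° = 390.40, north 758 cos 31° = 649.73
Leg 2 (048°, 4040 m): east 4040 sin 48° = 3002.31, north 4040 cos 48° = 2703.29
Leg 3 (302°, 4755 m): east 4755 sin 302° = -4032.47, north 4755 cos 302° = 2519.77
Net: -639.76 east, 5872.79 north. Distance = √((-639.76)² + (5872.79)²) = 5907.531 m.

5908 m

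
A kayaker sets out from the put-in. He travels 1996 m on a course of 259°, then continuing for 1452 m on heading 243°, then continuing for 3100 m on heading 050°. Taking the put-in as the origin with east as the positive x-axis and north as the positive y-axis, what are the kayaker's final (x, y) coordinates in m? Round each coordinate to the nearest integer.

(-878, 953)

Leg 1 (259°, 1996 m): east 1996 sin 259° = -1959.33, north 1996 cos 259° = -380.85
Leg 2 (243°, 1452 m): east 1452 sin 243° = -1293.74, north 1452 cos 243° = -659.19
Leg 3 (050°, 3100 m): east 3100 sin 50° = 2374.74, north 3100 cos 50° = 1992.64
Summing: -878.33 m east, 952.59 m north → (-878, 953).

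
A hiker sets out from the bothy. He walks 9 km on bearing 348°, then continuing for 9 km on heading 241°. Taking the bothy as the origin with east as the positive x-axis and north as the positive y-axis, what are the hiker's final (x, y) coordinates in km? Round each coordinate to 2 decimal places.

(-9.74, 4.44)

Leg 1 (348°, 9 km): east 9 sin 348° = -1.87, north 9 cos 348° = 8.80
Leg 2 (241°, 9 km): east 9 sin 241° = -7.87, north 9 cos 241° = -4.36
Summing: -9.74 km east, 4.44 km north → (-9.74, 4.44).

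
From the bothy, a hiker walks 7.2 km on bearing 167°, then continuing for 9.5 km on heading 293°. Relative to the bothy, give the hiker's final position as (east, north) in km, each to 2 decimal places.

Leg 1 (167°, 7.2 km): east 7.2 sin 167° = 1.62, north 7.2 cos 167° = -7.02
Leg 2 (293°, 9.5 km): east 9.5 sin 293° = -8.74, north 9.5 cos 293° = 3.71
Summing: -7.13 km east, -3.30 km north → (-7.13, -3.30).

(-7.13, -3.30)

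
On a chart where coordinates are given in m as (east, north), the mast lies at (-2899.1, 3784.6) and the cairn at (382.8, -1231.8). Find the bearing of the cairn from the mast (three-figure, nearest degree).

147°

Δeast = 382.8 − -2899.1 = 3281.90; Δnorth = -1231.8 − 3784.6 = -5016.40.
Bearing = atan2(Δeast, Δnorth) mod 360° = 146.81° ≈ 147°.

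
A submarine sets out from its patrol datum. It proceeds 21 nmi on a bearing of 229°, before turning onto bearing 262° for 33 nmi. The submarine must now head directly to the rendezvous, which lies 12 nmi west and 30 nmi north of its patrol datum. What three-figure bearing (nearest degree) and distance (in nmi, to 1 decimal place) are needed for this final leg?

037°, 60.6 nmi

Leg 1 (229°, 21 nmi): east 21 sin 229° = -15.85, north 21 cos 229° = -13.78
Leg 2 (262°, 33 nmi): east 33 sin 262° = -32.68, north 33 cos 262° = -4.59
Current position: (-48.53, -18.37). Target: (-12, 30). Remaining: Δeast = 36.53, Δnorth = 48.37.
Bearing = atan2(36.53, 48.37) mod 360° = 37.06°; distance = √((36.53)² + (48.37)²) = 60.613 nmi.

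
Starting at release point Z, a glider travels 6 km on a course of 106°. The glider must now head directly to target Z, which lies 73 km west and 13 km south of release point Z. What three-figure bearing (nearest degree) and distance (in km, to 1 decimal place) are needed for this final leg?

Leg 1 (106°, 6 km): east 6 sin 106° = 5.77, north 6 cos 106° = -1.65
Current position: (5.77, -1.65). Target: (-73, -13). Remaining: Δeast = -78.77, Δnorth = -11.35.
Bearing = atan2(-78.77, -11.35) mod 360° = 261.80°; distance = √((-78.77)² + (-11.35)²) = 79.581 km.

262°, 79.6 km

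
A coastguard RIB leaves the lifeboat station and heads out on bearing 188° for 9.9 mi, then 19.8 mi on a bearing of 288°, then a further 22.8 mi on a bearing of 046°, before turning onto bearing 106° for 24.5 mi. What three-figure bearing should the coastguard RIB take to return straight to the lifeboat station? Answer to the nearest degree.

Leg 1 (188°, 9.9 mi): east 9.9 sin 188° = -1.38, north 9.9 cos 188° = -9.80
Leg 2 (288°, 19.8 mi): east 19.8 sin 288° = -18.83, north 19.8 cos 288° = 6.12
Leg 3 (046°, 22.8 mi): east 22.8 sin 46° = 16.40, north 22.8 cos 46° = 15.84
Leg 4 (106°, 24.5 mi): east 24.5 sin 106° = 23.55, north 24.5 cos 106° = -6.75
Net displacement: 19.74 east, 5.40 north. Direction back to start is (-19.74, -5.40): bearing = atan2(-19.74, -5.40) mod 360° = 254.70° ≈ 255°.

255°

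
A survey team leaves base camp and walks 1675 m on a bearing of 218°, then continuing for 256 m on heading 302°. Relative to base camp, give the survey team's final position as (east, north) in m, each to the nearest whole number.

(-1248, -1184)

Leg 1 (218°, 1675 m): east 1675 sin 218° = -1031.23, north 1675 cos 218° = -1319.92
Leg 2 (302°, 256 m): east 256 sin 302° = -217.10, north 256 cos 302° = 135.66
Summing: -1248.33 m east, -1184.26 m north → (-1248, -1184).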